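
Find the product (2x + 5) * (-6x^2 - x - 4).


Distribute each term of the first polynomial:
  (2x)(-6x^2 - x - 4) = -12x^3 - 2x^2 - 8x
  (5)(-6x^2 - x - 4) = -30x^2 - 5x - 20
Sum: -12x^3 - 32x^2 - 13x - 20


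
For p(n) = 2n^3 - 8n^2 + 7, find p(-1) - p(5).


p(-1) = -3
p(5) = 57
p(-1) - p(5) = -3 - 57 = -60


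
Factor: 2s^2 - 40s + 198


Roots satisfy r1 + r2 = -b/a = 20 and r1*r2 = c/a = 99.
So r1 = 11, r2 = 9.
2s^2 - 40s + 198 = 2(s - r1)(s - r2) = 2(s - 11)(s - 9)


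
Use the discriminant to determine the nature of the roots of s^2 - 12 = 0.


D = b^2 - 4ac = (0)^2 - 4(1)(-12) = 0 + 48 = 48
Since D > 0: two distinct irrational roots


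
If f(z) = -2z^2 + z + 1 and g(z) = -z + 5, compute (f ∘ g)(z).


Substitute g(z) into f:
f(g(z)) = -2*(-z + 5)^2 + 1*(-z + 5) + 1
(-z + 5)^2 = z^2 - 10z + 25
Expand and combine: -2z^2 + 19z - 44


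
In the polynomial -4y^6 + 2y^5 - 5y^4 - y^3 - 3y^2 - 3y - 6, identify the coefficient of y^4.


Read off the coefficient of y^4: -5


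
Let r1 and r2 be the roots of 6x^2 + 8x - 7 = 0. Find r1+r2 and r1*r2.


For ax^2+bx+c=0: sum = -b/a, product = c/a.
a=6, b=8, c=-7
Sum = -(8)/6 = -4/3
Product = (-7)/6 = -7/6


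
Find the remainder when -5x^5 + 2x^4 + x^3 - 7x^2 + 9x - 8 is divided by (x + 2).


By the Remainder Theorem, the remainder equals p(-2):
  -5*(-2)^5 = 160
  2*(-2)^4 = 32
  1*(-2)^3 = -8
  -7*(-2)^2 = -28
  9*(-2)^1 = -18
  constant: -8
Sum: 160 + 32 - 8 - 28 - 18 - 8 = 130


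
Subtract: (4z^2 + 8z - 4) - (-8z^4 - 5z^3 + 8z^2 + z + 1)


Distribute the minus sign:
  (4z^2 + 8z - 4)
- (-8z^4 - 5z^3 + 8z^2 + z + 1)
Negate second polynomial: 8z^4 + 5z^3 - 8z^2 - z - 1
Add: 8z^4 + 5z^3 - 4z^2 + 7z - 5


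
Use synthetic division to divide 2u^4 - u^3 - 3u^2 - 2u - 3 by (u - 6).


Synthetic division with c = 6. Coefficients: 2, -1, -3, -2, -3
Bring down 2.
  2 * 6 = 12; 12 - 1 = 11
  11 * 6 = 66; 66 - 3 = 63
  63 * 6 = 378; 378 - 2 = 376
  376 * 6 = 2256; 2256 - 3 = 2253
Quotient: 2u^3 + 11u^2 + 63u + 376, Remainder: 2253


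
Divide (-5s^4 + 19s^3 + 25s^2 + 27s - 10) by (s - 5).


(-5s^4 + 19s^3 + 25s^2 + 27s - 10) / (s - 5)
Step 1: -5s^3 * (s - 5) = -5s^4 + 25s^3; subtract.
Step 2: -6s^2 * (s - 5) = -6s^3 + 30s^2; subtract.
Step 3: -5s * (s - 5) = -5s^2 + 25s; subtract.
Step 4: 2 * (s - 5) = 2s - 10; subtract.
Quotient: -5s^3 - 6s^2 - 5s + 2, Remainder: 0


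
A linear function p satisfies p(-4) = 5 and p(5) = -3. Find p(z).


p(z) = mz + b. Using p(-4)=5, p(5)=-3:
m = (5 + 3)/(-4 - 5) = 8/-9 = -8/9
b = 5 - m*(-4) = 5 - 32/9 = 13/9
p(z) = -(8/9)z + (13/9)


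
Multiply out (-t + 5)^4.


Expand (-t + 5)^4 by repeated multiplication:
  (-t + 5)^2 = t^2 - 10t + 25
  (-t + 5)^3 = -t^3 + 15t^2 - 75t + 125
= t^4 - 20t^3 + 150t^2 - 500t + 625


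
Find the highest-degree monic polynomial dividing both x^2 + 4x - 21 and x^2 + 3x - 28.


Factor each:
  x^2 + 4x - 21 = (x + 7)(x - 3)
  x^2 + 3x - 28 = (x + 7)(x - 4)
Common monic factor: x + 7


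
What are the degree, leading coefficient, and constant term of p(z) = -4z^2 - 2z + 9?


Highest power of z is 2, with coefficient -4. Constant term is 9.
Degree = 2, leading coefficient = -4, constant term = 9


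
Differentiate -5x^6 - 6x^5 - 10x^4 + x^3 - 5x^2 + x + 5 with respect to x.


Apply the power rule term by term:
  d/dx(-5x^6) = -30x^5
  d/dx(-6x^5) = -30x^4
  d/dx(-10x^4) = -40x^3
  d/dx(x^3) = 3x^2
  d/dx(-5x^2) = -10x
  d/dx(x) = 1
  d/dx(5) = 0
p'(x) = -30x^5 - 30x^4 - 40x^3 + 3x^2 - 10x + 1


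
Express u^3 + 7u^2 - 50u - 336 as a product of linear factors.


Try integer roots (divisors of -336). u=-8: p(-8)=0.
Divide out (u + 8): quotient is u^2 - u - 42.
Factor the quadratic: (u - 7)(u + 6)
Result: (u + 8)(u - 7)(u + 6)


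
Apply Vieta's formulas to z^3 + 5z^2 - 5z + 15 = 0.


Monic cubic z^3+bz^2+cz+d=0: sum=-b, pairwise sum=c, product=-d.
b=5, c=-5, d=15
r1+r2+r3 = -5
r1r2+r1r3+r2r3 = -5
r1r2r3 = -15


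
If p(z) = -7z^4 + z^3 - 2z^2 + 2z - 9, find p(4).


Using direct substitution:
  -7 * (4)^4 = -1792
  1 * (4)^3 = 64
  -2 * (4)^2 = -32
  2 * (4)^1 = 8
  constant: -9
Sum = -1792 + 64 - 32 + 8 - 9 = -1761


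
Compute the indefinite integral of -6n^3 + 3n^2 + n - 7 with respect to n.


Reverse power rule on each term:
  ∫ -6n^3 dn = -(3/2)n^4
  ∫ 3n^2 dn = n^3
  ∫ n dn = (1/2)n^2
  ∫ -7 dn = -7n
F(n) = -(3/2)n^4 + n^3 + (1/2)n^2 - 7n + C


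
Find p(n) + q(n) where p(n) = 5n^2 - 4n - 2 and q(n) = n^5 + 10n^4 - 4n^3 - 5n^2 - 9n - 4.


Align terms by degree and add:
  5n^2 - 4n - 2
+ n^5 + 10n^4 - 4n^3 - 5n^2 - 9n - 4
= n^5 + 10n^4 - 4n^3 - 13n - 6


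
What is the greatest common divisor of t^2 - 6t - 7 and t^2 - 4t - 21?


Factor each:
  t^2 - 6t - 7 = (t - 7)(t + 1)
  t^2 - 4t - 21 = (t - 7)(t + 3)
Common monic factor: t - 7


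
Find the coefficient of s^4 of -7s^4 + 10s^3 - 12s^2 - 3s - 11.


Read off the coefficient of s^4: -7


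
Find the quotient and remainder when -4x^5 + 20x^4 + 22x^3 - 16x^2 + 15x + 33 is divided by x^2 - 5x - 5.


(-4x^5 + 20x^4 + 22x^3 - 16x^2 + 15x + 33) / (x^2 - 5x - 5)
Step 1: -4x^3 * (x^2 - 5x - 5) = -4x^5 + 20x^4 + 20x^3; subtract.
Step 2: 0 * (x^2 - 5x - 5) = 0; subtract.
Step 3: 2x * (x^2 - 5x - 5) = 2x^3 - 10x^2 - 10x; subtract.
Step 4: -6 * (x^2 - 5x - 5) = -6x^2 + 30x + 30; subtract.
Quotient: -4x^3 + 2x - 6, Remainder: -5x + 3


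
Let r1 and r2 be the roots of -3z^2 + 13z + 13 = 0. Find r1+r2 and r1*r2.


For az^2+bz+c=0: sum = -b/a, product = c/a.
a=-3, b=13, c=13
Sum = -(13)/-3 = 13/3
Product = (13)/-3 = -13/3


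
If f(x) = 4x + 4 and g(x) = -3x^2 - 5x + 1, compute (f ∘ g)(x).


Substitute g(x) into f:
f(g(x)) = 4*(-3x^2 - 5x + 1) + 4
Expand and combine: -12x^2 - 20x + 8


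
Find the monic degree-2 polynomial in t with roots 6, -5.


p(t) = (t - 6)(t + 5)
Expand: t^2 - t - 30


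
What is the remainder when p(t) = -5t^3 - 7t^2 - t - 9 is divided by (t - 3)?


By the Remainder Theorem, the remainder equals p(3):
  -5*(3)^3 = -135
  -7*(3)^2 = -63
  -1*(3)^1 = -3
  constant: -9
Sum: -135 - 63 - 3 - 9 = -210


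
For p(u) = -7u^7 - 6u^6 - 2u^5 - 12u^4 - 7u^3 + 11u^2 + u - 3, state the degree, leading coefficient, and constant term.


Highest power of u is 7, with coefficient -7. Constant term is -3.
Degree = 7, leading coefficient = -7, constant term = -3


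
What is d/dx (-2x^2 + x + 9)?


Apply the power rule term by term:
  d/dx(-2x^2) = -4x
  d/dx(x) = 1
  d/dx(9) = 0
p'(x) = -4x + 1


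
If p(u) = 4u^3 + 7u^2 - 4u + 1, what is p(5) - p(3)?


p(5) = 656
p(3) = 160
p(5) - p(3) = 656 - 160 = 496


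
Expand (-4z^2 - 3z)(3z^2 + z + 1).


Distribute each term of the first polynomial:
  (-4z^2)(3z^2 + z + 1) = -12z^4 - 4z^3 - 4z^2
  (-3z)(3z^2 + z + 1) = -9z^3 - 3z^2 - 3z
Sum: -12z^4 - 13z^3 - 7z^2 - 3z


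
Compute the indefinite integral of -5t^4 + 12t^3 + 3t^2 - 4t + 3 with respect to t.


Reverse power rule on each term:
  ∫ -5t^4 dt = -t^5
  ∫ 12t^3 dt = 3t^4
  ∫ 3t^2 dt = t^3
  ∫ -4t dt = -2t^2
  ∫ 3 dt = 3t
F(t) = -t^5 + 3t^4 + t^3 - 2t^2 + 3t + C


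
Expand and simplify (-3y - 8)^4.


Expand (-3y - 8)^4 by repeated multiplication:
  (-3y - 8)^2 = 9y^2 + 48y + 64
  (-3y - 8)^3 = -27y^3 - 216y^2 - 576y - 512
= 81y^4 + 864y^3 + 3456y^2 + 6144y + 4096


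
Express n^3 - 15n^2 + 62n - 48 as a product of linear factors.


Try integer roots (divisors of -48). n=8: p(8)=0.
Divide out (n - 8): quotient is n^2 - 7n + 6.
Factor the quadratic: (n - 6)(n - 1)
Result: (n - 8)(n - 6)(n - 1)


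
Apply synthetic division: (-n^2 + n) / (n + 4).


Synthetic division with c = -4. Coefficients: -1, 1, 0
Bring down -1.
  -1 * -4 = 4; 4 + 1 = 5
  5 * -4 = -20; -20 + 0 = -20
Quotient: -n + 5, Remainder: -20


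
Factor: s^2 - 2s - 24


Roots satisfy r1 + r2 = -b/a = 2 and r1*r2 = c/a = -24.
So r1 = 6, r2 = -4.
s^2 - 2s - 24 = (s - r1)(s - r2) = (s - 6)(s + 4)


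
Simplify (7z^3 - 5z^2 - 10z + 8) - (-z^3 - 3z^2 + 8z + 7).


Distribute the minus sign:
  (7z^3 - 5z^2 - 10z + 8)
- (-z^3 - 3z^2 + 8z + 7)
Negate second polynomial: z^3 + 3z^2 - 8z - 7
Add: 8z^3 - 2z^2 - 18z + 1


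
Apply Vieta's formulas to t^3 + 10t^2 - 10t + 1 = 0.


Monic cubic t^3+bt^2+ct+d=0: sum=-b, pairwise sum=c, product=-d.
b=10, c=-10, d=1
r1+r2+r3 = -10
r1r2+r1r3+r2r3 = -10
r1r2r3 = -1


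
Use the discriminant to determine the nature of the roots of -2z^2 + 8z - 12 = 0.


D = b^2 - 4ac = (8)^2 - 4(-2)(-12) = 64 - 96 = -32
Since D < 0: two complex conjugate roots (no real roots)


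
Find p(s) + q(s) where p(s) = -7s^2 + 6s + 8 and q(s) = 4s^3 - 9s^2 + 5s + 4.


Align terms by degree and add:
  -7s^2 + 6s + 8
+ 4s^3 - 9s^2 + 5s + 4
= 4s^3 - 16s^2 + 11s + 12


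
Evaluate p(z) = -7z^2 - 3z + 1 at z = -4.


Using direct substitution:
  -7 * (-4)^2 = -112
  -3 * (-4)^1 = 12
  constant: 1
Sum = -112 + 12 + 1 = -99


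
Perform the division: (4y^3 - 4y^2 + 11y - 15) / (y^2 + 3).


(4y^3 - 4y^2 + 11y - 15) / (y^2 + 3)
Step 1: 4y * (y^2 + 3) = 4y^3 + 12y; subtract.
Step 2: -4 * (y^2 + 3) = -4y^2 - 12; subtract.
Quotient: 4y - 4, Remainder: -y - 3


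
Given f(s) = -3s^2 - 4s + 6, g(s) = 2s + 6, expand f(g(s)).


Substitute g(s) into f:
f(g(s)) = -3*(2s + 6)^2 + (-4)*(2s + 6) + 6
(2s + 6)^2 = 4s^2 + 24s + 36
Expand and combine: -12s^2 - 80s - 126


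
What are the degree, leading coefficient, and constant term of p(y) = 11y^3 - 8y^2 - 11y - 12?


Highest power of y is 3, with coefficient 11. Constant term is -12.
Degree = 3, leading coefficient = 11, constant term = -12


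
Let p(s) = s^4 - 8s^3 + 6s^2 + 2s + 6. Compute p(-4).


Using direct substitution:
  1 * (-4)^4 = 256
  -8 * (-4)^3 = 512
  6 * (-4)^2 = 96
  2 * (-4)^1 = -8
  constant: 6
Sum = 256 + 512 + 96 - 8 + 6 = 862


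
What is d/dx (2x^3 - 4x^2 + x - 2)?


Apply the power rule term by term:
  d/dx(2x^3) = 6x^2
  d/dx(-4x^2) = -8x
  d/dx(x) = 1
  d/dx(-2) = 0
p'(x) = 6x^2 - 8x + 1


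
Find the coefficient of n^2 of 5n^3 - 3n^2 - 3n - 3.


Read off the coefficient of n^2: -3


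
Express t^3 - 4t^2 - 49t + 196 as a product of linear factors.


Try integer roots (divisors of 196). t=4: p(4)=0.
Divide out (t - 4): quotient is t^2 - 49.
Factor the quadratic: (t - 7)(t + 7)
Result: (t - 4)(t - 7)(t + 7)


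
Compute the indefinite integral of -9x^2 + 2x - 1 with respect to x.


Reverse power rule on each term:
  ∫ -9x^2 dx = -3x^3
  ∫ 2x dx = x^2
  ∫ -1 dx = -x
F(x) = -3x^3 + x^2 - x + C


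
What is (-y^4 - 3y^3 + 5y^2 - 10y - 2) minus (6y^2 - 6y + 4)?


Distribute the minus sign:
  (-y^4 - 3y^3 + 5y^2 - 10y - 2)
- (6y^2 - 6y + 4)
Negate second polynomial: -6y^2 + 6y - 4
Add: -y^4 - 3y^3 - y^2 - 4y - 6


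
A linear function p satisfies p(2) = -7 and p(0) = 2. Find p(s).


p(s) = ms + b. Using p(2)=-7, p(0)=2:
m = (-7 - 2)/(2) = -9/2 = -9/2
b = -7 - m*(2) = -7 + 9 = 2
p(s) = -(9/2)s + 2


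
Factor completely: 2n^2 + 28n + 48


Roots satisfy r1 + r2 = -b/a = -14 and r1*r2 = c/a = 24.
So r1 = -2, r2 = -12.
2n^2 + 28n + 48 = 2(n - r1)(n - r2) = 2(n + 2)(n + 12)


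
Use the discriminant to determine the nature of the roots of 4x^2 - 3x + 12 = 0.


D = b^2 - 4ac = (-3)^2 - 4(4)(12) = 9 - 192 = -183
Since D < 0: two complex conjugate roots (no real roots)


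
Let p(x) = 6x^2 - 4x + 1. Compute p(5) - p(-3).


p(5) = 131
p(-3) = 67
p(5) - p(-3) = 131 - 67 = 64


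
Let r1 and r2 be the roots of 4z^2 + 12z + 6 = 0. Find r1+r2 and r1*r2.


For az^2+bz+c=0: sum = -b/a, product = c/a.
a=4, b=12, c=6
Sum = -(12)/4 = -3
Product = (6)/4 = 3/2


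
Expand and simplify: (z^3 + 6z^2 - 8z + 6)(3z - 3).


Distribute each term of the first polynomial:
  (z^3)(3z - 3) = 3z^4 - 3z^3
  (6z^2)(3z - 3) = 18z^3 - 18z^2
  (-8z)(3z - 3) = -24z^2 + 24z
  (6)(3z - 3) = 18z - 18
Sum: 3z^4 + 15z^3 - 42z^2 + 42z - 18


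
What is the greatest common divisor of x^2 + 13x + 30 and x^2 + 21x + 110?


Factor each:
  x^2 + 13x + 30 = (x + 10)(x + 3)
  x^2 + 21x + 110 = (x + 10)(x + 11)
Common monic factor: x + 10


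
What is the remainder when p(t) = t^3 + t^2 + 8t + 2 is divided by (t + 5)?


By the Remainder Theorem, the remainder equals p(-5):
  1*(-5)^3 = -125
  1*(-5)^2 = 25
  8*(-5)^1 = -40
  constant: 2
Sum: -125 + 25 - 40 + 2 = -138


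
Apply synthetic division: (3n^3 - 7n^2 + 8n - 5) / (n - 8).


Synthetic division with c = 8. Coefficients: 3, -7, 8, -5
Bring down 3.
  3 * 8 = 24; 24 - 7 = 17
  17 * 8 = 136; 136 + 8 = 144
  144 * 8 = 1152; 1152 - 5 = 1147
Quotient: 3n^2 + 17n + 144, Remainder: 1147


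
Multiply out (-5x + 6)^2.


Expand (-5x + 6)^2 by repeated multiplication:
= 25x^2 - 60x + 36


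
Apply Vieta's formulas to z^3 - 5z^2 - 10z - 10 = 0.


Monic cubic z^3+bz^2+cz+d=0: sum=-b, pairwise sum=c, product=-d.
b=-5, c=-10, d=-10
r1+r2+r3 = 5
r1r2+r1r3+r2r3 = -10
r1r2r3 = 10


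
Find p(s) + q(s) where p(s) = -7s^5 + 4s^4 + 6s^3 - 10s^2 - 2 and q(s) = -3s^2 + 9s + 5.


Align terms by degree and add:
  -7s^5 + 4s^4 + 6s^3 - 10s^2 - 2
  -3s^2 + 9s + 5
= -7s^5 + 4s^4 + 6s^3 - 13s^2 + 9s + 3


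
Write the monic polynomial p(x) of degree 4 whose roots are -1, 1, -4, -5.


p(x) = (x + 1)(x - 1)(x + 4)(x + 5)
Expand: x^4 + 9x^3 + 19x^2 - 9x - 20


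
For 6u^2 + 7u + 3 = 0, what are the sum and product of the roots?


For au^2+bu+c=0: sum = -b/a, product = c/a.
a=6, b=7, c=3
Sum = -(7)/6 = -7/6
Product = (3)/6 = 1/2


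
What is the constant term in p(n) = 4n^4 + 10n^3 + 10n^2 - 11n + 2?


Read off the constant term: 2


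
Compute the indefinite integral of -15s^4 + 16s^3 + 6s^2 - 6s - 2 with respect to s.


Reverse power rule on each term:
  ∫ -15s^4 ds = -3s^5
  ∫ 16s^3 ds = 4s^4
  ∫ 6s^2 ds = 2s^3
  ∫ -6s ds = -3s^2
  ∫ -2 ds = -2s
F(s) = -3s^5 + 4s^4 + 2s^3 - 3s^2 - 2s + C


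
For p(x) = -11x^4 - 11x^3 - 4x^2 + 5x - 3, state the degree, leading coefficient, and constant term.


Highest power of x is 4, with coefficient -11. Constant term is -3.
Degree = 4, leading coefficient = -11, constant term = -3


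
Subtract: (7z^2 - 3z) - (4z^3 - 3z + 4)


Distribute the minus sign:
  (7z^2 - 3z)
- (4z^3 - 3z + 4)
Negate second polynomial: -4z^3 + 3z - 4
Add: -4z^3 + 7z^2 - 4


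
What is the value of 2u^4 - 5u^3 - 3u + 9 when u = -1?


Using direct substitution:
  2 * (-1)^4 = 2
  -5 * (-1)^3 = 5
  0 * (-1)^2 = 0
  -3 * (-1)^1 = 3
  constant: 9
Sum = 2 + 5 + 0 + 3 + 9 = 19


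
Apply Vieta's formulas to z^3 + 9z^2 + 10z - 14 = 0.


Monic cubic z^3+bz^2+cz+d=0: sum=-b, pairwise sum=c, product=-d.
b=9, c=10, d=-14
r1+r2+r3 = -9
r1r2+r1r3+r2r3 = 10
r1r2r3 = 14


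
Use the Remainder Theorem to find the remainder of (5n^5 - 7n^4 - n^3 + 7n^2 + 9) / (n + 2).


By the Remainder Theorem, the remainder equals p(-2):
  5*(-2)^5 = -160
  -7*(-2)^4 = -112
  -1*(-2)^3 = 8
  7*(-2)^2 = 28
  0*(-2)^1 = 0
  constant: 9
Sum: -160 - 112 + 8 + 28 + 0 + 9 = -227


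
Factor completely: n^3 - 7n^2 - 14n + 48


Try integer roots (divisors of 48). n=8: p(8)=0.
Divide out (n - 8): quotient is n^2 + n - 6.
Factor the quadratic: (n - 2)(n + 3)
Result: (n - 8)(n - 2)(n + 3)


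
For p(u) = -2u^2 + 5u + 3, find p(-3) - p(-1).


p(-3) = -30
p(-1) = -4
p(-3) - p(-1) = -30 + 4 = -26


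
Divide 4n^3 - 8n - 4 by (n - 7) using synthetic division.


Synthetic division with c = 7. Coefficients: 4, 0, -8, -4
Bring down 4.
  4 * 7 = 28; 28 + 0 = 28
  28 * 7 = 196; 196 - 8 = 188
  188 * 7 = 1316; 1316 - 4 = 1312
Quotient: 4n^2 + 28n + 188, Remainder: 1312


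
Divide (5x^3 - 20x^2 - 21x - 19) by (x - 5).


(5x^3 - 20x^2 - 21x - 19) / (x - 5)
Step 1: 5x^2 * (x - 5) = 5x^3 - 25x^2; subtract.
Step 2: 5x * (x - 5) = 5x^2 - 25x; subtract.
Step 3: 4 * (x - 5) = 4x - 20; subtract.
Quotient: 5x^2 + 5x + 4, Remainder: 1


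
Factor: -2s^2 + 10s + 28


Roots satisfy r1 + r2 = -b/a = 5 and r1*r2 = c/a = -14.
So r1 = -2, r2 = 7.
-2s^2 + 10s + 28 = -2(s - r1)(s - r2) = -2(s + 2)(s - 7)


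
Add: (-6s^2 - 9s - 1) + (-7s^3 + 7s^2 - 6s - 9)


Align terms by degree and add:
  -6s^2 - 9s - 1
  -7s^3 + 7s^2 - 6s - 9
= -7s^3 + s^2 - 15s - 10


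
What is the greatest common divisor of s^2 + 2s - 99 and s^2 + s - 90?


Factor each:
  s^2 + 2s - 99 = (s - 9)(s + 11)
  s^2 + s - 90 = (s - 9)(s + 10)
Common monic factor: s - 9


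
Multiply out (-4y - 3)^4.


Expand (-4y - 3)^4 by repeated multiplication:
  (-4y - 3)^2 = 16y^2 + 24y + 9
  (-4y - 3)^3 = -64y^3 - 144y^2 - 108y - 27
= 256y^4 + 768y^3 + 864y^2 + 432y + 81


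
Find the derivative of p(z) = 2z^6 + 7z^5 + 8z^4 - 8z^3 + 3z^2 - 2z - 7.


Apply the power rule term by term:
  d/dz(2z^6) = 12z^5
  d/dz(7z^5) = 35z^4
  d/dz(8z^4) = 32z^3
  d/dz(-8z^3) = -24z^2
  d/dz(3z^2) = 6z
  d/dz(-2z) = -2
  d/dz(-7) = 0
p'(z) = 12z^5 + 35z^4 + 32z^3 - 24z^2 + 6z - 2


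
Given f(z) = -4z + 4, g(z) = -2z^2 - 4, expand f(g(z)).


Substitute g(z) into f:
f(g(z)) = -4*(-2z^2 - 4) + 4
Expand and combine: 8z^2 + 20


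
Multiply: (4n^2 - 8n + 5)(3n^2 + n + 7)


Distribute each term of the first polynomial:
  (4n^2)(3n^2 + n + 7) = 12n^4 + 4n^3 + 28n^2
  (-8n)(3n^2 + n + 7) = -24n^3 - 8n^2 - 56n
  (5)(3n^2 + n + 7) = 15n^2 + 5n + 35
Sum: 12n^4 - 20n^3 + 35n^2 - 51n + 35


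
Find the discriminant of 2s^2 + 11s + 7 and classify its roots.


D = b^2 - 4ac = (11)^2 - 4(2)(7) = 121 - 56 = 65
Since D > 0: two distinct irrational roots


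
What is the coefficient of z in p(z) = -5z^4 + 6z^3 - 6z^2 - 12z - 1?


Read off the coefficient of z: -12


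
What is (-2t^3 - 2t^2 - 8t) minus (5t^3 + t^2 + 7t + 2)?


Distribute the minus sign:
  (-2t^3 - 2t^2 - 8t)
- (5t^3 + t^2 + 7t + 2)
Negate second polynomial: -5t^3 - t^2 - 7t - 2
Add: -7t^3 - 3t^2 - 15t - 2


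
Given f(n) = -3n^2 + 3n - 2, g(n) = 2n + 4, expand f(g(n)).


Substitute g(n) into f:
f(g(n)) = -3*(2n + 4)^2 + 3*(2n + 4) + (-2)
(2n + 4)^2 = 4n^2 + 16n + 16
Expand and combine: -12n^2 - 42n - 38


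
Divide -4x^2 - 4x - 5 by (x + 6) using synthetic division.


Synthetic division with c = -6. Coefficients: -4, -4, -5
Bring down -4.
  -4 * -6 = 24; 24 - 4 = 20
  20 * -6 = -120; -120 - 5 = -125
Quotient: -4x + 20, Remainder: -125


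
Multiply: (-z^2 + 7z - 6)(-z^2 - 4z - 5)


Distribute each term of the first polynomial:
  (-z^2)(-z^2 - 4z - 5) = z^4 + 4z^3 + 5z^2
  (7z)(-z^2 - 4z - 5) = -7z^3 - 28z^2 - 35z
  (-6)(-z^2 - 4z - 5) = 6z^2 + 24z + 30
Sum: z^4 - 3z^3 - 17z^2 - 11z + 30


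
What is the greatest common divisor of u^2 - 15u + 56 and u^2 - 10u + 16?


Factor each:
  u^2 - 15u + 56 = (u - 8)(u - 7)
  u^2 - 10u + 16 = (u - 8)(u - 2)
Common monic factor: u - 8


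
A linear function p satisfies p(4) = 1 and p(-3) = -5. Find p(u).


p(u) = mu + b. Using p(4)=1, p(-3)=-5:
m = (1 + 5)/(4 + 3) = 6/7 = 6/7
b = 1 - m*(4) = 1 - 24/7 = -17/7
p(u) = (6/7)u - (17/7)


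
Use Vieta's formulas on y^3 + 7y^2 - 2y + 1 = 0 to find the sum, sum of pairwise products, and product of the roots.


Monic cubic y^3+by^2+cy+d=0: sum=-b, pairwise sum=c, product=-d.
b=7, c=-2, d=1
r1+r2+r3 = -7
r1r2+r1r3+r2r3 = -2
r1r2r3 = -1


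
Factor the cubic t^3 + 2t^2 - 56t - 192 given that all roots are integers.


Try integer roots (divisors of -192). t=8: p(8)=0.
Divide out (t - 8): quotient is t^2 + 10t + 24.
Factor the quadratic: (t + 4)(t + 6)
Result: (t - 8)(t + 4)(t + 6)


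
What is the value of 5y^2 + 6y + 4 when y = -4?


Using direct substitution:
  5 * (-4)^2 = 80
  6 * (-4)^1 = -24
  constant: 4
Sum = 80 - 24 + 4 = 60


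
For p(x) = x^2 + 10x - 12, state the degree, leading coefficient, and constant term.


Highest power of x is 2, with coefficient 1. Constant term is -12.
Degree = 2, leading coefficient = 1, constant term = -12


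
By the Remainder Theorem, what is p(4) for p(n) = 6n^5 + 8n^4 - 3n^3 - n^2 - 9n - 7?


By the Remainder Theorem, the remainder equals p(4):
  6*(4)^5 = 6144
  8*(4)^4 = 2048
  -3*(4)^3 = -192
  -1*(4)^2 = -16
  -9*(4)^1 = -36
  constant: -7
Sum: 6144 + 2048 - 192 - 16 - 36 - 7 = 7941


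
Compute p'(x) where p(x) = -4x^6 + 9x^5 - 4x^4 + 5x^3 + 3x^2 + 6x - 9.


Apply the power rule term by term:
  d/dx(-4x^6) = -24x^5
  d/dx(9x^5) = 45x^4
  d/dx(-4x^4) = -16x^3
  d/dx(5x^3) = 15x^2
  d/dx(3x^2) = 6x
  d/dx(6x) = 6
  d/dx(-9) = 0
p'(x) = -24x^5 + 45x^4 - 16x^3 + 15x^2 + 6x + 6


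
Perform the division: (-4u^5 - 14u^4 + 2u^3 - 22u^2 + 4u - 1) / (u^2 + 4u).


(-4u^5 - 14u^4 + 2u^3 - 22u^2 + 4u - 1) / (u^2 + 4u)
Step 1: -4u^3 * (u^2 + 4u) = -4u^5 - 16u^4; subtract.
Step 2: 2u^2 * (u^2 + 4u) = 2u^4 + 8u^3; subtract.
Step 3: -6u * (u^2 + 4u) = -6u^3 - 24u^2; subtract.
Step 4: 2 * (u^2 + 4u) = 2u^2 + 8u; subtract.
Quotient: -4u^3 + 2u^2 - 6u + 2, Remainder: -4u - 1


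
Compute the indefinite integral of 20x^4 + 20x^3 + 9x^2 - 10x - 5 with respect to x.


Reverse power rule on each term:
  ∫ 20x^4 dx = 4x^5
  ∫ 20x^3 dx = 5x^4
  ∫ 9x^2 dx = 3x^3
  ∫ -10x dx = -5x^2
  ∫ -5 dx = -5x
F(x) = 4x^5 + 5x^4 + 3x^3 - 5x^2 - 5x + C


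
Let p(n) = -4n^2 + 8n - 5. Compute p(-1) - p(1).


p(-1) = -17
p(1) = -1
p(-1) - p(1) = -17 + 1 = -16


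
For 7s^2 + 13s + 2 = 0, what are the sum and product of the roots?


For as^2+bs+c=0: sum = -b/a, product = c/a.
a=7, b=13, c=2
Sum = -(13)/7 = -13/7
Product = (2)/7 = 2/7


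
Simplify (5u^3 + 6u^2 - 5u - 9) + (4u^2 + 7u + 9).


Align terms by degree and add:
  5u^3 + 6u^2 - 5u - 9
+ 4u^2 + 7u + 9
= 5u^3 + 10u^2 + 2u


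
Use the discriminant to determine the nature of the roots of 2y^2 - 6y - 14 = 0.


D = b^2 - 4ac = (-6)^2 - 4(2)(-14) = 36 + 112 = 148
Since D > 0: two distinct irrational roots


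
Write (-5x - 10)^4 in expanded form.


Expand (-5x - 10)^4 by repeated multiplication:
  (-5x - 10)^2 = 25x^2 + 100x + 100
  (-5x - 10)^3 = -125x^3 - 750x^2 - 1500x - 1000
= 625x^4 + 5000x^3 + 15000x^2 + 20000x + 10000


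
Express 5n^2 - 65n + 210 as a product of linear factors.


Roots satisfy r1 + r2 = -b/a = 13 and r1*r2 = c/a = 42.
So r1 = 6, r2 = 7.
5n^2 - 65n + 210 = 5(n - r1)(n - r2) = 5(n - 6)(n - 7)


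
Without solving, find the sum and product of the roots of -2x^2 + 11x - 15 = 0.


For ax^2+bx+c=0: sum = -b/a, product = c/a.
a=-2, b=11, c=-15
Sum = -(11)/-2 = 11/2
Product = (-15)/-2 = 15/2


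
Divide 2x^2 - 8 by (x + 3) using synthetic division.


Synthetic division with c = -3. Coefficients: 2, 0, -8
Bring down 2.
  2 * -3 = -6; -6 + 0 = -6
  -6 * -3 = 18; 18 - 8 = 10
Quotient: 2x - 6, Remainder: 10


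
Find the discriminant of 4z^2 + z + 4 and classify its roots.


D = b^2 - 4ac = (1)^2 - 4(4)(4) = 1 - 64 = -63
Since D < 0: two complex conjugate roots (no real roots)


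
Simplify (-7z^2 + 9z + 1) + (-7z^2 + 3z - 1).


Align terms by degree and add:
  -7z^2 + 9z + 1
  -7z^2 + 3z - 1
= -14z^2 + 12z


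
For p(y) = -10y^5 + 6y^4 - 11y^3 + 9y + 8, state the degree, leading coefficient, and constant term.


Highest power of y is 5, with coefficient -10. Constant term is 8.
Degree = 5, leading coefficient = -10, constant term = 8


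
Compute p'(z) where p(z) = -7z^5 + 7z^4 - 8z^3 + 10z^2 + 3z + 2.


Apply the power rule term by term:
  d/dz(-7z^5) = -35z^4
  d/dz(7z^4) = 28z^3
  d/dz(-8z^3) = -24z^2
  d/dz(10z^2) = 20z
  d/dz(3z) = 3
  d/dz(2) = 0
p'(z) = -35z^4 + 28z^3 - 24z^2 + 20z + 3


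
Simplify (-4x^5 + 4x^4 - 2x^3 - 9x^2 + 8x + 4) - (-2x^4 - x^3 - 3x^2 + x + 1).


Distribute the minus sign:
  (-4x^5 + 4x^4 - 2x^3 - 9x^2 + 8x + 4)
- (-2x^4 - x^3 - 3x^2 + x + 1)
Negate second polynomial: 2x^4 + x^3 + 3x^2 - x - 1
Add: -4x^5 + 6x^4 - x^3 - 6x^2 + 7x + 3


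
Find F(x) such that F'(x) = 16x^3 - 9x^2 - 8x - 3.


Reverse power rule on each term:
  ∫ 16x^3 dx = 4x^4
  ∫ -9x^2 dx = -3x^3
  ∫ -8x dx = -4x^2
  ∫ -3 dx = -3x
F(x) = 4x^4 - 3x^3 - 4x^2 - 3x + C


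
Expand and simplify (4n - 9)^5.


Expand (4n - 9)^5 by repeated multiplication:
  (4n - 9)^2 = 16n^2 - 72n + 81
  (4n - 9)^3 = 64n^3 - 432n^2 + 972n - 729
  (4n - 9)^4 = 256n^4 - 2304n^3 + 7776n^2 - 11664n + 6561
= 1024n^5 - 11520n^4 + 51840n^3 - 116640n^2 + 131220n - 59049


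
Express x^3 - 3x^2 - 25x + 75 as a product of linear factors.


Try integer roots (divisors of 75). x=-5: p(-5)=0.
Divide out (x + 5): quotient is x^2 - 8x + 15.
Factor the quadratic: (x - 3)(x - 5)
Result: (x + 5)(x - 3)(x - 5)


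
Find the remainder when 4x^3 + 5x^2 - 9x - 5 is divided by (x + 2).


By the Remainder Theorem, the remainder equals p(-2):
  4*(-2)^3 = -32
  5*(-2)^2 = 20
  -9*(-2)^1 = 18
  constant: -5
Sum: -32 + 20 + 18 - 5 = 1


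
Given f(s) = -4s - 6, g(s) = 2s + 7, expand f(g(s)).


Substitute g(s) into f:
f(g(s)) = -4*(2s + 7) + (-6)
Expand and combine: -8s - 34


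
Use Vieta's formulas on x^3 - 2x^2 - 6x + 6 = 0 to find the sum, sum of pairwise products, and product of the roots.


Monic cubic x^3+bx^2+cx+d=0: sum=-b, pairwise sum=c, product=-d.
b=-2, c=-6, d=6
r1+r2+r3 = 2
r1r2+r1r3+r2r3 = -6
r1r2r3 = -6


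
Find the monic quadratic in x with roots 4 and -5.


p(x) = (x - 4)(x + 5)
Expand: x^2 + x - 20


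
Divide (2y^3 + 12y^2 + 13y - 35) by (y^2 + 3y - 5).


(2y^3 + 12y^2 + 13y - 35) / (y^2 + 3y - 5)
Step 1: 2y * (y^2 + 3y - 5) = 2y^3 + 6y^2 - 10y; subtract.
Step 2: 6 * (y^2 + 3y - 5) = 6y^2 + 18y - 30; subtract.
Quotient: 2y + 6, Remainder: 5y - 5


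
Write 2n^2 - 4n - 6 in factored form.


Roots satisfy r1 + r2 = -b/a = 2 and r1*r2 = c/a = -3.
So r1 = 3, r2 = -1.
2n^2 - 4n - 6 = 2(n - r1)(n - r2) = 2(n - 3)(n + 1)


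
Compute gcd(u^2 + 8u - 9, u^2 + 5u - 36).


Factor each:
  u^2 + 8u - 9 = (u + 9)(u - 1)
  u^2 + 5u - 36 = (u + 9)(u - 4)
Common monic factor: u + 9


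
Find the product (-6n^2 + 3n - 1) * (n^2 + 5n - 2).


Distribute each term of the first polynomial:
  (-6n^2)(n^2 + 5n - 2) = -6n^4 - 30n^3 + 12n^2
  (3n)(n^2 + 5n - 2) = 3n^3 + 15n^2 - 6n
  (-1)(n^2 + 5n - 2) = -n^2 - 5n + 2
Sum: -6n^4 - 27n^3 + 26n^2 - 11n + 2


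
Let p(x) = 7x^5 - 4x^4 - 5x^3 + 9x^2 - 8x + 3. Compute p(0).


Using direct substitution:
  7 * (0)^5 = 0
  -4 * (0)^4 = 0
  -5 * (0)^3 = 0
  9 * (0)^2 = 0
  -8 * (0)^1 = 0
  constant: 3
Sum = 0 + 0 + 0 + 0 + 0 + 3 = 3


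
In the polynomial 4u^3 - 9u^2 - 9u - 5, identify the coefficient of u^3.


Read off the coefficient of u^3: 4


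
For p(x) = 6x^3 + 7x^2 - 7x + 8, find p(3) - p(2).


p(3) = 212
p(2) = 70
p(3) - p(2) = 212 - 70 = 142


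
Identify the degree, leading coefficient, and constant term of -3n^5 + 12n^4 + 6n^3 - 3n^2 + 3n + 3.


Highest power of n is 5, with coefficient -3. Constant term is 3.
Degree = 5, leading coefficient = -3, constant term = 3


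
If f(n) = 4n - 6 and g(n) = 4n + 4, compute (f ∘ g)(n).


Substitute g(n) into f:
f(g(n)) = 4*(4n + 4) + (-6)
Expand and combine: 16n + 10


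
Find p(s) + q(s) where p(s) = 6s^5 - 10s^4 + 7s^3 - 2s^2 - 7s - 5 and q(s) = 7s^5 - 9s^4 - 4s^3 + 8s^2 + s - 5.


Align terms by degree and add:
  6s^5 - 10s^4 + 7s^3 - 2s^2 - 7s - 5
+ 7s^5 - 9s^4 - 4s^3 + 8s^2 + s - 5
= 13s^5 - 19s^4 + 3s^3 + 6s^2 - 6s - 10


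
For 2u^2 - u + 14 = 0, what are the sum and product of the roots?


For au^2+bu+c=0: sum = -b/a, product = c/a.
a=2, b=-1, c=14
Sum = -(-1)/2 = 1/2
Product = (14)/2 = 7


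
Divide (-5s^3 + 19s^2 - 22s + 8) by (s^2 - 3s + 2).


(-5s^3 + 19s^2 - 22s + 8) / (s^2 - 3s + 2)
Step 1: -5s * (s^2 - 3s + 2) = -5s^3 + 15s^2 - 10s; subtract.
Step 2: 4 * (s^2 - 3s + 2) = 4s^2 - 12s + 8; subtract.
Quotient: -5s + 4, Remainder: 0


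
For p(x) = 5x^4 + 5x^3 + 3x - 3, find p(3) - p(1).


p(3) = 546
p(1) = 10
p(3) - p(1) = 546 - 10 = 536


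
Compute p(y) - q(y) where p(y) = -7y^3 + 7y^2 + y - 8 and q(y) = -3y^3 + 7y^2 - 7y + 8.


Distribute the minus sign:
  (-7y^3 + 7y^2 + y - 8)
- (-3y^3 + 7y^2 - 7y + 8)
Negate second polynomial: 3y^3 - 7y^2 + 7y - 8
Add: -4y^3 + 8y - 16


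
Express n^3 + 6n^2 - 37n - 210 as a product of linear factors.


Try integer roots (divisors of -210). n=-5: p(-5)=0.
Divide out (n + 5): quotient is n^2 + n - 42.
Factor the quadratic: (n - 6)(n + 7)
Result: (n + 5)(n - 6)(n + 7)


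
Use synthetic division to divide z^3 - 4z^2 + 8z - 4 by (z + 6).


Synthetic division with c = -6. Coefficients: 1, -4, 8, -4
Bring down 1.
  1 * -6 = -6; -6 - 4 = -10
  -10 * -6 = 60; 60 + 8 = 68
  68 * -6 = -408; -408 - 4 = -412
Quotient: z^2 - 10z + 68, Remainder: -412


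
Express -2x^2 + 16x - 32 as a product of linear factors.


Roots satisfy r1 + r2 = -b/a = 8 and r1*r2 = c/a = 16.
So r1 = 4, r2 = 4.
-2x^2 + 16x - 32 = -2(x - r1)(x - r2) = -2(x - 4)(x - 4)


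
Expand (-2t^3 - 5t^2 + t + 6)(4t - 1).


Distribute each term of the first polynomial:
  (-2t^3)(4t - 1) = -8t^4 + 2t^3
  (-5t^2)(4t - 1) = -20t^3 + 5t^2
  (t)(4t - 1) = 4t^2 - t
  (6)(4t - 1) = 24t - 6
Sum: -8t^4 - 18t^3 + 9t^2 + 23t - 6


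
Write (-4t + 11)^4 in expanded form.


Expand (-4t + 11)^4 by repeated multiplication:
  (-4t + 11)^2 = 16t^2 - 88t + 121
  (-4t + 11)^3 = -64t^3 + 528t^2 - 1452t + 1331
= 256t^4 - 2816t^3 + 11616t^2 - 21296t + 14641


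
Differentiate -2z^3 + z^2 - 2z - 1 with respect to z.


Apply the power rule term by term:
  d/dz(-2z^3) = -6z^2
  d/dz(z^2) = 2z
  d/dz(-2z) = -2
  d/dz(-1) = 0
p'(z) = -6z^2 + 2z - 2


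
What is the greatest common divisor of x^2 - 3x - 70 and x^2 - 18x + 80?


Factor each:
  x^2 - 3x - 70 = (x - 10)(x + 7)
  x^2 - 18x + 80 = (x - 10)(x - 8)
Common monic factor: x - 10


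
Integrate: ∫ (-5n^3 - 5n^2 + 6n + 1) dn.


Reverse power rule on each term:
  ∫ -5n^3 dn = -(5/4)n^4
  ∫ -5n^2 dn = -(5/3)n^3
  ∫ 6n dn = 3n^2
  ∫ 1 dn = n
F(n) = -(5/4)n^4 - (5/3)n^3 + 3n^2 + n + C


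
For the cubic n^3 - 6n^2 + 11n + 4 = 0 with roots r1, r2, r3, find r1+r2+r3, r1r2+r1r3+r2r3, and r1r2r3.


Monic cubic n^3+bn^2+cn+d=0: sum=-b, pairwise sum=c, product=-d.
b=-6, c=11, d=4
r1+r2+r3 = 6
r1r2+r1r3+r2r3 = 11
r1r2r3 = -4


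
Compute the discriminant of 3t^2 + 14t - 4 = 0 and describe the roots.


D = b^2 - 4ac = (14)^2 - 4(3)(-4) = 196 + 48 = 244
Since D > 0: two distinct irrational roots


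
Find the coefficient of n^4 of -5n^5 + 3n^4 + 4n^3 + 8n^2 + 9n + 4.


Read off the coefficient of n^4: 3


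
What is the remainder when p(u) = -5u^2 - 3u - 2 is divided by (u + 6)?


By the Remainder Theorem, the remainder equals p(-6):
  -5*(-6)^2 = -180
  -3*(-6)^1 = 18
  constant: -2
Sum: -180 + 18 - 2 = -164


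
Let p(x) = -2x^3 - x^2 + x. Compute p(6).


Using direct substitution:
  -2 * (6)^3 = -432
  -1 * (6)^2 = -36
  1 * (6)^1 = 6
  constant: 0
Sum = -432 - 36 + 6 + 0 = -462


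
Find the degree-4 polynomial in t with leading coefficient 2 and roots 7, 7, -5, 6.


p(t) = 2(t - 7)(t - 7)(t + 5)(t - 6)
Expand: 2t^4 - 30t^3 + 66t^2 + 742t - 2940


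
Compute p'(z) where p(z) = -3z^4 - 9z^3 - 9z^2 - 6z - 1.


Apply the power rule term by term:
  d/dz(-3z^4) = -12z^3
  d/dz(-9z^3) = -27z^2
  d/dz(-9z^2) = -18z
  d/dz(-6z) = -6
  d/dz(-1) = 0
p'(z) = -12z^3 - 27z^2 - 18z - 6


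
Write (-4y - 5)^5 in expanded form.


Expand (-4y - 5)^5 by repeated multiplication:
  (-4y - 5)^2 = 16y^2 + 40y + 25
  (-4y - 5)^3 = -64y^3 - 240y^2 - 300y - 125
  (-4y - 5)^4 = 256y^4 + 1280y^3 + 2400y^2 + 2000y + 625
= -1024y^5 - 6400y^4 - 16000y^3 - 20000y^2 - 12500y - 3125


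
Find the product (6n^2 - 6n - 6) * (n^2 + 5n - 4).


Distribute each term of the first polynomial:
  (6n^2)(n^2 + 5n - 4) = 6n^4 + 30n^3 - 24n^2
  (-6n)(n^2 + 5n - 4) = -6n^3 - 30n^2 + 24n
  (-6)(n^2 + 5n - 4) = -6n^2 - 30n + 24
Sum: 6n^4 + 24n^3 - 60n^2 - 6n + 24


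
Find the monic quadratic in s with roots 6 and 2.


p(s) = (s - 6)(s - 2)
Expand: s^2 - 8s + 12


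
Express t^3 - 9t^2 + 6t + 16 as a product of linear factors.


Try integer roots (divisors of 16). t=8: p(8)=0.
Divide out (t - 8): quotient is t^2 - t - 2.
Factor the quadratic: (t + 1)(t - 2)
Result: (t - 8)(t + 1)(t - 2)


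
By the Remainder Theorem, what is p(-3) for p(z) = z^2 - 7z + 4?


By the Remainder Theorem, the remainder equals p(-3):
  1*(-3)^2 = 9
  -7*(-3)^1 = 21
  constant: 4
Sum: 9 + 21 + 4 = 34


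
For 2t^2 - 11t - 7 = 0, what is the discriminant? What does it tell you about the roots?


D = b^2 - 4ac = (-11)^2 - 4(2)(-7) = 121 + 56 = 177
Since D > 0: two distinct irrational roots


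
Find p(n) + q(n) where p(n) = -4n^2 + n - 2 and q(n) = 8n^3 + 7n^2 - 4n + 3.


Align terms by degree and add:
  -4n^2 + n - 2
+ 8n^3 + 7n^2 - 4n + 3
= 8n^3 + 3n^2 - 3n + 1


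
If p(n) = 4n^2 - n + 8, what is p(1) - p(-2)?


p(1) = 11
p(-2) = 26
p(1) - p(-2) = 11 - 26 = -15


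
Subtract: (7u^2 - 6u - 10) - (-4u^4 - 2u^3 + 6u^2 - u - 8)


Distribute the minus sign:
  (7u^2 - 6u - 10)
- (-4u^4 - 2u^3 + 6u^2 - u - 8)
Negate second polynomial: 4u^4 + 2u^3 - 6u^2 + u + 8
Add: 4u^4 + 2u^3 + u^2 - 5u - 2


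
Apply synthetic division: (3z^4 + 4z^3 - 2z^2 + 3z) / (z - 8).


Synthetic division with c = 8. Coefficients: 3, 4, -2, 3, 0
Bring down 3.
  3 * 8 = 24; 24 + 4 = 28
  28 * 8 = 224; 224 - 2 = 222
  222 * 8 = 1776; 1776 + 3 = 1779
  1779 * 8 = 14232; 14232 + 0 = 14232
Quotient: 3z^3 + 28z^2 + 222z + 1779, Remainder: 14232


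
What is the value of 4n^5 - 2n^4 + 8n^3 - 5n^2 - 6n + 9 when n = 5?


Using direct substitution:
  4 * (5)^5 = 12500
  -2 * (5)^4 = -1250
  8 * (5)^3 = 1000
  -5 * (5)^2 = -125
  -6 * (5)^1 = -30
  constant: 9
Sum = 12500 - 1250 + 1000 - 125 - 30 + 9 = 12104


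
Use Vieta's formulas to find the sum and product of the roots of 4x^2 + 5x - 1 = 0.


For ax^2+bx+c=0: sum = -b/a, product = c/a.
a=4, b=5, c=-1
Sum = -(5)/4 = -5/4
Product = (-1)/4 = -1/4


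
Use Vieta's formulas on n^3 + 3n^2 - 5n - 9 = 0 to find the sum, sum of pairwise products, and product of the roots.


Monic cubic n^3+bn^2+cn+d=0: sum=-b, pairwise sum=c, product=-d.
b=3, c=-5, d=-9
r1+r2+r3 = -3
r1r2+r1r3+r2r3 = -5
r1r2r3 = 9


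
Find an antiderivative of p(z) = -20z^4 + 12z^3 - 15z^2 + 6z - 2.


Reverse power rule on each term:
  ∫ -20z^4 dz = -4z^5
  ∫ 12z^3 dz = 3z^4
  ∫ -15z^2 dz = -5z^3
  ∫ 6z dz = 3z^2
  ∫ -2 dz = -2z
F(z) = -4z^5 + 3z^4 - 5z^3 + 3z^2 - 2z + C


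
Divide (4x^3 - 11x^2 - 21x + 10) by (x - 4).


(4x^3 - 11x^2 - 21x + 10) / (x - 4)
Step 1: 4x^2 * (x - 4) = 4x^3 - 16x^2; subtract.
Step 2: 5x * (x - 4) = 5x^2 - 20x; subtract.
Step 3: -1 * (x - 4) = -x + 4; subtract.
Quotient: 4x^2 + 5x - 1, Remainder: 6


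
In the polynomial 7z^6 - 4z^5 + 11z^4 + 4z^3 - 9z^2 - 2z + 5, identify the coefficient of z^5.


Read off the coefficient of z^5: -4


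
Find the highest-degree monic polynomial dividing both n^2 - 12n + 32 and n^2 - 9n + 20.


Factor each:
  n^2 - 12n + 32 = (n - 4)(n - 8)
  n^2 - 9n + 20 = (n - 4)(n - 5)
Common monic factor: n - 4


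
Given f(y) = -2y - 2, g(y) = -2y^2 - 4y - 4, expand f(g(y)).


Substitute g(y) into f:
f(g(y)) = -2*(-2y^2 - 4y - 4) + (-2)
Expand and combine: 4y^2 + 8y + 6


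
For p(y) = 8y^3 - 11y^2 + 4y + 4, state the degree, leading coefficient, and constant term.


Highest power of y is 3, with coefficient 8. Constant term is 4.
Degree = 3, leading coefficient = 8, constant term = 4


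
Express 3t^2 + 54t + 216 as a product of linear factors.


Roots satisfy r1 + r2 = -b/a = -18 and r1*r2 = c/a = 72.
So r1 = -12, r2 = -6.
3t^2 + 54t + 216 = 3(t - r1)(t - r2) = 3(t + 12)(t + 6)


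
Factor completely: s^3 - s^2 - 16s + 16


Try integer roots (divisors of 16). s=4: p(4)=0.
Divide out (s - 4): quotient is s^2 + 3s - 4.
Factor the quadratic: (s + 4)(s - 1)
Result: (s - 4)(s + 4)(s - 1)


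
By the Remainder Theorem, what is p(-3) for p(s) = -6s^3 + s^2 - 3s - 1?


By the Remainder Theorem, the remainder equals p(-3):
  -6*(-3)^3 = 162
  1*(-3)^2 = 9
  -3*(-3)^1 = 9
  constant: -1
Sum: 162 + 9 + 9 - 1 = 179


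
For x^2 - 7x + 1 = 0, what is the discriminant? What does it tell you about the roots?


D = b^2 - 4ac = (-7)^2 - 4(1)(1) = 49 - 4 = 45
Since D > 0: two distinct irrational roots


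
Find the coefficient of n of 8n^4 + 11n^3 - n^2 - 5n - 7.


Read off the coefficient of n: -5


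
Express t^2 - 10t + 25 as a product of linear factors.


Roots satisfy r1 + r2 = -b/a = 10 and r1*r2 = c/a = 25.
So r1 = 5, r2 = 5.
t^2 - 10t + 25 = (t - r1)(t - r2) = (t - 5)(t - 5)


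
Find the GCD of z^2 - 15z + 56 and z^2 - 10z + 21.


Factor each:
  z^2 - 15z + 56 = (z - 7)(z - 8)
  z^2 - 10z + 21 = (z - 7)(z - 3)
Common monic factor: z - 7


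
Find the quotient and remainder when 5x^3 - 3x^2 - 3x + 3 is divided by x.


(5x^3 - 3x^2 - 3x + 3) / (x)
Step 1: 5x^2 * (x) = 5x^3; subtract.
Step 2: -3x * (x) = -3x^2; subtract.
Step 3: -3 * (x) = -3x; subtract.
Quotient: 5x^2 - 3x - 3, Remainder: 3


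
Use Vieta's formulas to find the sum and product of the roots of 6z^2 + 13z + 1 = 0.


For az^2+bz+c=0: sum = -b/a, product = c/a.
a=6, b=13, c=1
Sum = -(13)/6 = -13/6
Product = (1)/6 = 1/6


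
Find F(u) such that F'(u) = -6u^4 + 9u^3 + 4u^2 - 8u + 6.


Reverse power rule on each term:
  ∫ -6u^4 du = -(6/5)u^5
  ∫ 9u^3 du = (9/4)u^4
  ∫ 4u^2 du = (4/3)u^3
  ∫ -8u du = -4u^2
  ∫ 6 du = 6u
F(u) = -(6/5)u^5 + (9/4)u^4 + (4/3)u^3 - 4u^2 + 6u + C


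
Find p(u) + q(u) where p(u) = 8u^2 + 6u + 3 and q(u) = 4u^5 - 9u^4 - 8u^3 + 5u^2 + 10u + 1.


Align terms by degree and add:
  8u^2 + 6u + 3
+ 4u^5 - 9u^4 - 8u^3 + 5u^2 + 10u + 1
= 4u^5 - 9u^4 - 8u^3 + 13u^2 + 16u + 4


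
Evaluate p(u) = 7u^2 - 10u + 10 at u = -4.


Using direct substitution:
  7 * (-4)^2 = 112
  -10 * (-4)^1 = 40
  constant: 10
Sum = 112 + 40 + 10 = 162


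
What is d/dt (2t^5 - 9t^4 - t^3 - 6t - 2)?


Apply the power rule term by term:
  d/dt(2t^5) = 10t^4
  d/dt(-9t^4) = -36t^3
  d/dt(-t^3) = -3t^2
  d/dt(-6t) = -6
  d/dt(-2) = 0
p'(t) = 10t^4 - 36t^3 - 3t^2 - 6


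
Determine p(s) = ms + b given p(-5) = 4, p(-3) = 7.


p(s) = ms + b. Using p(-5)=4, p(-3)=7:
m = (4 - 7)/(-5 + 3) = -3/-2 = 3/2
b = 4 - m*(-5) = 4 + 15/2 = 23/2
p(s) = (3/2)s + (23/2)


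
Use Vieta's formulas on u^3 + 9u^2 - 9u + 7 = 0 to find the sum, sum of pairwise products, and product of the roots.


Monic cubic u^3+bu^2+cu+d=0: sum=-b, pairwise sum=c, product=-d.
b=9, c=-9, d=7
r1+r2+r3 = -9
r1r2+r1r3+r2r3 = -9
r1r2r3 = -7


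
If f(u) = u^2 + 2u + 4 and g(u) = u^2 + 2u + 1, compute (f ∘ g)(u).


Substitute g(u) into f:
f(g(u)) = 1*(u^2 + 2u + 1)^2 + 2*(u^2 + 2u + 1) + 4
(u^2 + 2u + 1)^2 = u^4 + 4u^3 + 6u^2 + 4u + 1
Expand and combine: u^4 + 4u^3 + 8u^2 + 8u + 7


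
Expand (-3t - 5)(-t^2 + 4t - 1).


Distribute each term of the first polynomial:
  (-3t)(-t^2 + 4t - 1) = 3t^3 - 12t^2 + 3t
  (-5)(-t^2 + 4t - 1) = 5t^2 - 20t + 5
Sum: 3t^3 - 7t^2 - 17t + 5


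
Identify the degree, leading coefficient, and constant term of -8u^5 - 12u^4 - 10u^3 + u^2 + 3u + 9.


Highest power of u is 5, with coefficient -8. Constant term is 9.
Degree = 5, leading coefficient = -8, constant term = 9


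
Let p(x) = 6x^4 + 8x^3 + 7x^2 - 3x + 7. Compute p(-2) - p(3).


p(-2) = 73
p(3) = 763
p(-2) - p(3) = 73 - 763 = -690


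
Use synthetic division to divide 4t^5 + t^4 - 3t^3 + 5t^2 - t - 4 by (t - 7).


Synthetic division with c = 7. Coefficients: 4, 1, -3, 5, -1, -4
Bring down 4.
  4 * 7 = 28; 28 + 1 = 29
  29 * 7 = 203; 203 - 3 = 200
  200 * 7 = 1400; 1400 + 5 = 1405
  1405 * 7 = 9835; 9835 - 1 = 9834
  9834 * 7 = 68838; 68838 - 4 = 68834
Quotient: 4t^4 + 29t^3 + 200t^2 + 1405t + 9834, Remainder: 68834
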